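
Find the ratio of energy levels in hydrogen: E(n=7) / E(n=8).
1.31

Using E_n = -13.6057 Z² / n² eV with Z = 1:

E_7 = -13.6057 / 7² = -13.6057 / 49 = -0.27766735 eV
E_8 = -13.6057 / 8² = -13.6057 / 64 = -0.21258906 eV

The ratio is:
E_7/E_8 = (-0.27766735) / (-0.21258906)
E_7/E_8 = (-13.6057/49) / (-13.6057/64)
E_7/E_8 = 64/49
E_7/E_8 = 1.31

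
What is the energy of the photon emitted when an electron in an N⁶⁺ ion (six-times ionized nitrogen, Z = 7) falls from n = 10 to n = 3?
67.4087 eV

The energy levels are E_n = -13.6057 Z² eV / n².

Energy at n = 10: E_10 = -13.6057 × 7² / 10² = -6.6667930 eV
Energy at n = 3: E_3 = -13.6057 × 7² / 3² = -74.0754778 eV

For emission (electron falling to lower state), the photon energy is:
E_photon = E_10 - E_3 = |-6.6667930 - (-74.0754778)|
E_photon = 67.4087 eV

This energy is carried away by the emitted photon.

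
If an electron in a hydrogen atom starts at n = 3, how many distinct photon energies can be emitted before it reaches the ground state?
3

The electron can occupy levels n = 1, 2, ..., 3 during de-excitation — that is m = 3 - 1 + 1 = 3 distinct levels.

The number of distinct spectral lines equals the number of ways to choose 2 of these m levels (each pair gives one possible emission transition):

Number of lines = m(m-1)/2 = 3×2/2 = 3

These correspond to all possible transitions between the 3 levels:
3 → 2, 3 → 1, 2 → 1

Each transition produces a photon with a unique energy (and thus wavelength). This count does not depend on Z.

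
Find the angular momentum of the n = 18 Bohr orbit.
1.89823e-33 J·s (or 18ℏ)

In the Bohr model, angular momentum is quantized:
L = nℏ

where ℏ = h/(2π) = 1.0545718e-34 J·s

For n = 18:
L = 18 × 1.0545718e-34 J·s
L = 1.89823e-33 J·s

This can also be written as L = 18ℏ.
The angular momentum is an integer multiple of the reduced Planck constant.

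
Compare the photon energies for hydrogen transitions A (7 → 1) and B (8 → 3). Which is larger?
7 → 1

Calculate the energy for each transition:

Transition 7 → 1:
ΔE₁ = |E_1 - E_7| = |-13.6057/1² - (-13.6057/7²)|
ΔE₁ = |-13.605700000000 - (-0.277667346939)| = 13.328032653 eV

Transition 8 → 3:
ΔE₂ = |E_3 - E_8| = |-13.6057/3² - (-13.6057/8²)|
ΔE₂ = |-1.511744444444 - (-0.212589062500)| = 1.299155382 eV

Since 13.328032653 eV > 1.299155382 eV, the transition 7 → 1 emits the more energetic photon.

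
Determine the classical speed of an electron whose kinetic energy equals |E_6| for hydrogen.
3.646e+05 m/s (or 0.1216% of c)

The binding energy at n = 6 for hydrogen is:
E_6 = -13.6057/6² = -0.3779361 eV
|E_6| = 0.3779361 eV

Convert to Joules:
KE = 0.3779361 eV × (1.602177 × 10⁻¹⁹ J/eV) = 6.05521e-20 J

Using KE = ½mv²:
v = √(2·KE/m_e)
v = √(2 × 6.05521e-20 J / 9.10938 × 10⁻³¹ kg)
v = 3.646e+05 m/s

This is approximately 0.1216% the speed of light.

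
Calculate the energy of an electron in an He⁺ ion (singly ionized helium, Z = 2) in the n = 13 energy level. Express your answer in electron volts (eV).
-0.322028 eV

The energy levels of a hydrogen-like atom are given by:
E_n = -13.6057 Z² / n² eV  (with Z = 2 for He⁺)

For n = 13:
E_13 = -13.6057 × 2² / 13²
E_13 = -13.6057 × 4 / 169
E_13 = -0.322028 eV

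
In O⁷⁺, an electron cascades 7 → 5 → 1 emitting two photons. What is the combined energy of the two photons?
852.99 eV

The energy levels of O⁷⁺ are E_n = -13.6057 × 8² / n² eV.

First transition (7 → 5):
ΔE₁ = |E_5 - E_7|
ΔE₁ = |-34.83059200 - (-17.77071020)| = 17.05988 eV

Second transition (5 → 1):
ΔE₂ = |E_1 - E_5|
ΔE₂ = |-870.76480000 - (-34.83059200)| = 835.93421 eV

Total energy released:
E_total = ΔE₁ + ΔE₂ = 17.05988 + 835.93421 = 852.99 eV

Note: This equals the direct transition 7 → 1: 852.99 eV ✓
Energy is conserved regardless of the path taken.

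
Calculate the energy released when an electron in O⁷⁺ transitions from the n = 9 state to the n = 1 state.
860.01 eV

The energy levels are E_n = -13.6057 Z² eV / n².

Energy at n = 9: E_9 = -13.6057 × 8² / 9² = -10.75018 eV
Energy at n = 1: E_1 = -13.6057 × 8² / 1² = -870.76480 eV

For emission (electron falling to lower state), the photon energy is:
E_photon = E_9 - E_1 = |-10.75018 - (-870.76480)|
E_photon = 860.01 eV

This energy is carried away by the emitted photon.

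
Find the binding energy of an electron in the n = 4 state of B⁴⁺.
21.259 eV

The ionization energy is the energy needed to remove the electron completely (n → ∞).

For a hydrogen-like ion with Z = 5, E_n = -13.6057 Z² / n² eV.

At n = 4: E_4 = -13.6057 × 5² / 4² = -21.258906 eV
At n = ∞: E_∞ = 0 eV

Ionization energy = E_∞ - E_4 = 0 - (-21.258906) = 21.258906 eV
Ionization energy ≈ 21.259 eV

This is also called the binding energy of the electron in state n = 4.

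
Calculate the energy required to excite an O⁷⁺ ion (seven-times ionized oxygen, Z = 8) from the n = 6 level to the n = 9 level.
13.44 eV

The energy levels of a hydrogen-like atom are E_n = -13.6057 Z² eV / n².

Energy at n = 6: E_6 = -13.6057 × 8² / 6² = -24.18791 eV
Energy at n = 9: E_9 = -13.6057 × 8² / 9² = -10.75018 eV

The excitation energy is the difference:
ΔE = E_9 - E_6
ΔE = -10.75018 - (-24.18791)
ΔE = 13.44 eV

Since this is positive, energy must be absorbed (photon absorption).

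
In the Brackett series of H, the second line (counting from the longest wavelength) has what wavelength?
2624.44358 nm

The lines of a series are numbered from the longest wavelength (smallest ΔE) outward; the second line is the transition from n = n_f + 2 to n_f.
The Brackett series has all transitions ending at n_f = 4.

For H, the second line (β-line) is the jump from n = 6 to n = 4:
E_6 = -13.6057 / 6² = -0.37793611111 eV
E_4 = -13.6057 / 4² = -0.85035625000 eV
ΔE = E_6 - E_4 = 0.47242013889 eV

λ = hc/E = 1239.84 eV·nm / 0.47242013889 eV
λ = 2624.44358 nm

This is the β-line of the Brackett series in H.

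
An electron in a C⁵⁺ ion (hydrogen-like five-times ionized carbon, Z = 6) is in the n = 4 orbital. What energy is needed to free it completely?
30.6128 eV

The ionization energy is the energy needed to remove the electron completely (n → ∞).

For a hydrogen-like ion with Z = 6, E_n = -13.6057 Z² / n² eV.

At n = 4: E_4 = -13.6057 × 6² / 4² = -30.6128250 eV
At n = ∞: E_∞ = 0 eV

Ionization energy = E_∞ - E_4 = 0 - (-30.6128250) = 30.6128250 eV
Ionization energy ≈ 30.6128 eV

This is also called the binding energy of the electron in state n = 4.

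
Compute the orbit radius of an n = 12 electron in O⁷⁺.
0.9525 nm (or 9.5252 Å)

The Bohr radius formula is:
r_n = n² a₀ / Z

where a₀ = 0.0529177 nm is the Bohr radius.

For O⁷⁺ (Z = 8) at n = 12:
r_12 = 12² × 0.0529177 nm / 8
r_12 = 144 × 0.0529177 nm / 8
r_12 = 7.62015 nm / 8
r_12 = 0.9525 nm

The electron orbits at approximately 0.9525 nm from the nucleus.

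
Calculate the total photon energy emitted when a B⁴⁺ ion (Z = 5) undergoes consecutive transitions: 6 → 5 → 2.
75.58722 eV

The energy levels of B⁴⁺ are E_n = -13.6057 × 5² / n² eV.

First transition (6 → 5):
ΔE₁ = |E_5 - E_6|
ΔE₁ = |-13.60570000000 - (-9.44840277778)| = 4.15729722 eV

Second transition (5 → 2):
ΔE₂ = |E_2 - E_5|
ΔE₂ = |-85.03562500000 - (-13.60570000000)| = 71.42992500 eV

Total energy released:
E_total = ΔE₁ + ΔE₂ = 4.15729722 + 71.42992500 = 75.58722 eV

Note: This equals the direct transition 6 → 2: 75.58722 eV ✓
Energy is conserved regardless of the path taken.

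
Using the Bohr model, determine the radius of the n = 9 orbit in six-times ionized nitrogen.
0.6123 nm (or 6.1233 Å)

The Bohr radius formula is:
r_n = n² a₀ / Z

where a₀ = 0.0529177 nm is the Bohr radius.

For N⁶⁺ (Z = 7) at n = 9:
r_9 = 9² × 0.0529177 nm / 7
r_9 = 81 × 0.0529177 nm / 7
r_9 = 4.28633 nm / 7
r_9 = 0.6123 nm

The electron orbits at approximately 0.6123 nm from the nucleus.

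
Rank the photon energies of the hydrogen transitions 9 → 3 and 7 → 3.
9 → 3

Calculate the energy for each transition:

Transition 9 → 3:
ΔE₁ = |E_3 - E_9| = |-13.6057/3² - (-13.6057/9²)|
ΔE₁ = |-1.511744444444 - (-0.167971604938)| = 1.343772840 eV

Transition 7 → 3:
ΔE₂ = |E_3 - E_7| = |-13.6057/3² - (-13.6057/7²)|
ΔE₂ = |-1.511744444444 - (-0.277667346939)| = 1.234077098 eV

Since 1.343772840 eV > 1.234077098 eV, the transition 9 → 3 emits the more energetic photon.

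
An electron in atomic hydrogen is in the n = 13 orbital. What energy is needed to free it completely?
0.0805 eV

The ionization energy is the energy needed to remove the electron completely (n → ∞).

For hydrogen, E_n = -13.6057 eV / n².

At n = 13: E_13 = -13.6057 / 13² = -0.0805071 eV
At n = ∞: E_∞ = 0 eV

Ionization energy = E_∞ - E_13 = 0 - (-0.0805071) = 0.0805071 eV
Ionization energy ≈ 0.0805 eV

This is also called the binding energy of the electron in state n = 13.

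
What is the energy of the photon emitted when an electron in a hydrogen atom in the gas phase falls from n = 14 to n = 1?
13.54 eV

The energy levels are E_n = -13.6057 eV / n².

Energy at n = 14: E_14 = -13.6057 / 14² = -0.06942 eV
Energy at n = 1: E_1 = -13.6057 / 1² = -13.60570 eV

For emission (electron falling to lower state), the photon energy is:
E_photon = E_14 - E_1 = |-0.06942 - (-13.60570)|
E_photon = 13.54 eV

This energy is carried away by the emitted photon.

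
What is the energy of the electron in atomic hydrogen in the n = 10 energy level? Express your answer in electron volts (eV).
-0.136 eV

The energy levels of a hydrogen-like atom are given by:
E_n = -13.6057 eV / n²

For n = 10:
E_10 = -13.6057 eV / 10²
E_10 = -13.6057 eV / 100
E_10 = -0.136 eV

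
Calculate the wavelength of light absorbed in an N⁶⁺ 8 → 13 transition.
191.57 nm

First, find the transition energy using E_n = -13.6057 Z² / n² eV:
E_8 = -13.6057 × 7² / 8² = -10.416864 eV
E_13 = -13.6057 × 7² / 13² = -3.944848 eV

Photon energy: |ΔE| = |E_13 - E_8| = 6.472016 eV

Convert to wavelength using E = hc/λ with hc = 1239.84 eV·nm:
λ = hc/E = 1239.84 eV·nm / 6.472016 eV
λ = 191.57 nm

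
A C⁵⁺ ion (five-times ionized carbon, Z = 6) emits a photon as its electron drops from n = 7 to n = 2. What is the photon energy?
112.455 eV

The energy levels are E_n = -13.6057 Z² eV / n².

Energy at n = 7: E_7 = -13.6057 × 6² / 7² = -9.996024 eV
Energy at n = 2: E_2 = -13.6057 × 6² / 2² = -122.451300 eV

For emission (electron falling to lower state), the photon energy is:
E_photon = E_7 - E_2 = |-9.996024 - (-122.451300)|
E_photon = 112.455 eV

This energy is carried away by the emitted photon.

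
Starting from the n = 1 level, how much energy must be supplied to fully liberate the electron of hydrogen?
13.606 eV

The ionization energy is the energy needed to remove the electron completely (n → ∞).

For hydrogen, E_n = -13.6057 eV / n².

At n = 1: E_1 = -13.6057 / 1² = -13.605700 eV
At n = ∞: E_∞ = 0 eV

Ionization energy = E_∞ - E_1 = 0 - (-13.605700) = 13.605700 eV
Ionization energy ≈ 13.606 eV

This is also called the binding energy of the electron in state n = 1.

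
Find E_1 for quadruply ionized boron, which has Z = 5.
-340.14250 eV

For hydrogen-like ions, the energy levels scale with Z²:
E_n = -13.6057 Z² / n² eV

For B⁴⁺ (Z = 5) at n = 1:
E_1 = -13.6057 × 5² / 1²
E_1 = -13.6057 × 25 / 1
E_1 = -340.1425 / 1
E_1 = -340.14250 eV

The energy is 25 times more negative than hydrogen at the same n due to the stronger nuclear charge.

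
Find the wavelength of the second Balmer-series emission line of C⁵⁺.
13.50022 nm

The lines of a series are numbered from the longest wavelength (smallest ΔE) outward; the second line is the transition from n = n_f + 2 to n_f.
The Balmer series has all transitions ending at n_f = 2.

For C⁵⁺ (Z = 6), the second line (β-line) is the jump from n = 4 to n = 2:
E_4 = -13.6057 × 6² / 4² = -30.6128250 eV
E_2 = -13.6057 × 6² / 2² = -122.4513000 eV
ΔE = E_4 - E_2 = 91.8384750 eV

λ = hc/E = 1239.84 eV·nm / 91.8384750 eV
λ = 13.50022 nm

This is the β-line of the Balmer series in C⁵⁺.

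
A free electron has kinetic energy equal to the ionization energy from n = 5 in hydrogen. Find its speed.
4.38e+05 m/s (or 0.145947% of c)

The binding energy at n = 5 for hydrogen is:
E_5 = -13.6057/5² = -0.54422800 eV
|E_5| = 0.54422800 eV

Convert to Joules:
KE = 0.54422800 eV × (1.602177 × 10⁻¹⁹ J/eV) = 8.7195e-20 J

Using KE = ½mv²:
v = √(2·KE/m_e)
v = √(2 × 8.7195e-20 J / 9.10938 × 10⁻³¹ kg)
v = 4.38e+05 m/s

This is approximately 0.145947% the speed of light.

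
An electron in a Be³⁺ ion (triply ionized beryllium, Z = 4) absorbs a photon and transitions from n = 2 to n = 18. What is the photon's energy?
53.7509 eV

The energy levels of a hydrogen-like atom are E_n = -13.6057 Z² eV / n².

Energy at n = 2: E_2 = -13.6057 × 4² / 2² = -54.4228000 eV
Energy at n = 18: E_18 = -13.6057 × 4² / 18² = -0.6718864 eV

The excitation energy is the difference:
ΔE = E_18 - E_2
ΔE = -0.6718864 - (-54.4228000)
ΔE = 53.7509 eV

Since this is positive, energy must be absorbed (photon absorption).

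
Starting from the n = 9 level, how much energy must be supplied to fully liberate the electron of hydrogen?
0.1680 eV

The ionization energy is the energy needed to remove the electron completely (n → ∞).

For hydrogen, E_n = -13.6057 eV / n².

At n = 9: E_9 = -13.6057 / 9² = -0.1679716 eV
At n = ∞: E_∞ = 0 eV

Ionization energy = E_∞ - E_9 = 0 - (-0.1679716) = 0.1679716 eV
Ionization energy ≈ 0.1680 eV

This is also called the binding energy of the electron in state n = 9.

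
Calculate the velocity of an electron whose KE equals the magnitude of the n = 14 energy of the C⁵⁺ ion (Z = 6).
9.376e+05 m/s (or 0.31274% of c)

The binding energy at n = 14 for C⁵⁺ is:
E_14 = -13.6057 × 6²/14² = -2.4990061 eV
|E_14| = 2.4990061 eV

Convert to Joules:
KE = 2.4990061 eV × (1.602177 × 10⁻¹⁹ J/eV) = 4.00385e-19 J

Using KE = ½mv²:
v = √(2·KE/m_e)
v = √(2 × 4.00385e-19 J / 9.10938 × 10⁻³¹ kg)
v = 9.376e+05 m/s

This is approximately 0.31274% the speed of light.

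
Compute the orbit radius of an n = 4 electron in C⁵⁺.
0.14111 nm (or 1.41114 Å)

The Bohr radius formula is:
r_n = n² a₀ / Z

where a₀ = 0.05291772 nm is the Bohr radius.

For C⁵⁺ (Z = 6) at n = 4:
r_4 = 4² × 0.05291772 nm / 6
r_4 = 16 × 0.05291772 nm / 6
r_4 = 0.846684 nm / 6
r_4 = 0.14111 nm

The electron orbits at approximately 0.14111 nm from the nucleus.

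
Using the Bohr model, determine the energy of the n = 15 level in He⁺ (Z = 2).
-0.241879 eV

For hydrogen-like ions, the energy levels scale with Z²:
E_n = -13.6057 Z² / n² eV

For He⁺ (Z = 2) at n = 15:
E_15 = -13.6057 × 2² / 15²
E_15 = -13.6057 × 4 / 225
E_15 = -54.4228 / 225
E_15 = -0.241879 eV

The energy is 4 times more negative than hydrogen at the same n due to the stronger nuclear charge.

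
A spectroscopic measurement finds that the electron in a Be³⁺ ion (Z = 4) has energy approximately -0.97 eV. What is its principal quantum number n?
n = 15

The exact energy levels follow E_n = -13.6057 Z² / n² eV with Z = 4.

The measured value (-0.97 eV) is reported to only 2 significant figures, so we must test candidate n values and see which one matches to that precision.

Candidate energies:
  n = 13:  E = -13.6057 × 4² / 13² = -1.28811 eV
  n = 14:  E = -13.6057 × 4² / 14² = -1.11067 eV
  n = 15:  E = -13.6057 × 4² / 15² = -0.96752 eV  ← matches
  n = 16:  E = -13.6057 × 4² / 16² = -0.85036 eV
  n = 17:  E = -13.6057 × 4² / 17² = -0.75326 eV

Checking against the measurement of -0.97 eV (2 sig figs), only n = 15 agrees:
E_15 = -0.96752 eV, which rounds to -0.97 eV ✓

Therefore n = 15.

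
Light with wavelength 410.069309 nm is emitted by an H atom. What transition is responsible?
n = 6 → n = 2

First, find the photon energy from the wavelength (hc = 1239.84 eV·nm):
E = hc/λ = 1239.84 eV·nm / 410.069309 nm = 3.0234889 eV

The energy levels of hydrogen satisfy E_n = -13.6057 / n² eV, so an emission n_i → n_f releases
ΔE = 13.6057 × (1/n_f² − 1/n_i²) eV.

Setting ΔE equal to the photon energy:
1/n_f² − 1/n_i² = 3.0234889 / 13.6057 = 0.22222222

Since 1/n_i² must be positive, we need 1/n_f² > 0.22222222, i.e. n_f ≤ 2. For each allowed n_f, solve n_i = (1/n_f² − 0.22222222)^(−1/2) and check whether it is a whole number:
  n_f = 1: 1/n_i² = 1.00000000 − 0.22222222 = 0.77777778 → n_i = 1.134  (not an integer) ✗
  n_f = 2: 1/n_i² = 0.25000000 − 0.22222222 = 0.02777778 → n_i = 6.000  → integer, n_i = 6 ✓

Only n_f = 2 gives an integer upper level, n_i = 6.

The transition is from n = 6 to n = 2 (emission).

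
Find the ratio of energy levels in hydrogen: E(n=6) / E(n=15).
6.250000

Using E_n = -13.6057 Z² / n² eV with Z = 1:

E_6 = -13.6057 / 6² = -13.6057 / 36 = -0.377936111111 eV
E_15 = -13.6057 / 15² = -13.6057 / 225 = -0.060469777778 eV

The ratio is:
E_6/E_15 = (-0.377936111111) / (-0.060469777778)
E_6/E_15 = (-13.6057/36) / (-13.6057/225)
E_6/E_15 = 225/36
E_6/E_15 = 6.250000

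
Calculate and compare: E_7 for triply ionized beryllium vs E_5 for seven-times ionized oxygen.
O⁷⁺ at n = 5 (E = -34.8306 eV)

Using E_n = -13.6057 Z² / n² eV:

Be³⁺ (Z = 4) at n = 7:
E = -13.6057 × 4² / 7² = -13.6057 × 16 / 49 = -4.4426776 eV

O⁷⁺ (Z = 8) at n = 5:
E = -13.6057 × 8² / 5² = -13.6057 × 64 / 25 = -34.8305920 eV

Since -34.8305920 eV < -4.4426776 eV,
O⁷⁺ at n = 5 is more tightly bound (requires more energy to ionize).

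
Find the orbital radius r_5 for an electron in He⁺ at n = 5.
0.6615 nm (or 6.6147 Å)

The Bohr radius formula is:
r_n = n² a₀ / Z

where a₀ = 0.0529177 nm is the Bohr radius.

For He⁺ (Z = 2) at n = 5:
r_5 = 5² × 0.0529177 nm / 2
r_5 = 25 × 0.0529177 nm / 2
r_5 = 1.32294 nm / 2
r_5 = 0.6615 nm

The electron orbits at approximately 0.6615 nm from the nucleus.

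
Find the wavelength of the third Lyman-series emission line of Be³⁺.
6.07510 nm

The lines of a series are numbered from the longest wavelength (smallest ΔE) outward; the third line is the transition from n = n_f + 3 to n_f.
The Lyman series has all transitions ending at n_f = 1.

For Be³⁺ (Z = 4), the third line (γ-line) is the jump from n = 4 to n = 1:
E_4 = -13.6057 × 4² / 4² = -13.6057000 eV
E_1 = -13.6057 × 4² / 1² = -217.6912000 eV
ΔE = E_4 - E_1 = 204.0855000 eV

λ = hc/E = 1239.84 eV·nm / 204.0855000 eV
λ = 6.07510 nm

This is the γ-line of the Lyman series in Be³⁺.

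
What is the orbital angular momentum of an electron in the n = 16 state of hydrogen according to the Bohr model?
1.68731e-33 J·s (or 16ℏ)

In the Bohr model, angular momentum is quantized:
L = nℏ

where ℏ = h/(2π) = 1.0545718e-34 J·s

For n = 16:
L = 16 × 1.0545718e-34 J·s
L = 1.68731e-33 J·s

This can also be written as L = 16ℏ.
The angular momentum is an integer multiple of the reduced Planck constant.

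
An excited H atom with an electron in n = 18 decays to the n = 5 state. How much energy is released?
0.50224 eV

The energy levels are E_n = -13.6057 eV / n².

Energy at n = 18: E_18 = -13.6057 / 18² = -0.04199290 eV
Energy at n = 5: E_5 = -13.6057 / 5² = -0.54422800 eV

For emission (electron falling to lower state), the photon energy is:
E_photon = E_18 - E_5 = |-0.04199290 - (-0.54422800)|
E_photon = 0.50224 eV

This energy is carried away by the emitted photon.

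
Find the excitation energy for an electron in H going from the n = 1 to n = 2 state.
10.20 eV

The energy levels of a hydrogen-like atom are E_n = -13.6057 eV / n².

Energy at n = 1: E_1 = -13.6057 / 1² = -13.60570 eV
Energy at n = 2: E_2 = -13.6057 / 2² = -3.40143 eV

The excitation energy is the difference:
ΔE = E_2 - E_1
ΔE = -3.40143 - (-13.60570)
ΔE = 10.20 eV

Since this is positive, energy must be absorbed (photon absorption).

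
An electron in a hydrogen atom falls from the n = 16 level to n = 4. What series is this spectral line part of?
Brackett series

The spectral series in hydrogen are named based on the final (lower) energy level:
- Lyman series: n_final = 1 (ultraviolet)
- Balmer series: n_final = 2 (visible/near-UV)
- Paschen series: n_final = 3 (infrared)
- Brackett series: n_final = 4 (infrared)
- Pfund series: n_final = 5 (far infrared)

Since this transition ends at n = 4, it belongs to the Brackett series.

For reference, this 16 → 4 line has photon energy
ΔE = 13.6057 eV × (1/4² - 1/16²) = 0.79720898438 eV,
corresponding to wavelength λ = hc/ΔE = 1239.84 eV·nm / 0.79720898438 eV = 1555.22582 nm in the infrared region.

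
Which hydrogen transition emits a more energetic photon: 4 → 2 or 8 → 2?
8 → 2

Calculate the energy for each transition:

Transition 4 → 2:
ΔE₁ = |E_2 - E_4| = |-13.6057/2² - (-13.6057/4²)|
ΔE₁ = |-3.401425000 - (-0.850356250)| = 2.551069 eV

Transition 8 → 2:
ΔE₂ = |E_2 - E_8| = |-13.6057/2² - (-13.6057/8²)|
ΔE₂ = |-3.401425000 - (-0.212589063)| = 3.188836 eV

Since 3.188836 eV > 2.551069 eV, the transition 8 → 2 emits the more energetic photon.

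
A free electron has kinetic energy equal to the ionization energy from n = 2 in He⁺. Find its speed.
2.18769e+06 m/s (or 0.72974% of c)

The binding energy at n = 2 for He⁺ is:
E_2 = -13.6057 × 2²/2² = -13.6057000 eV
|E_2| = 13.6057000 eV

Convert to Joules:
KE = 13.6057000 eV × (1.602177 × 10⁻¹⁹ J/eV) = 2.1798740e-18 J

Using KE = ½mv²:
v = √(2·KE/m_e)
v = √(2 × 2.1798740e-18 J / 9.10938 × 10⁻³¹ kg)
v = 2.18769e+06 m/s

This is approximately 0.72974% the speed of light.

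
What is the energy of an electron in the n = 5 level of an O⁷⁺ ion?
-34.83059 eV

For hydrogen-like ions, the energy levels scale with Z²:
E_n = -13.6057 Z² / n² eV

For O⁷⁺ (Z = 8) at n = 5:
E_5 = -13.6057 × 8² / 5²
E_5 = -13.6057 × 64 / 25
E_5 = -870.7648 / 25
E_5 = -34.83059 eV

The energy is 64 times more negative than hydrogen at the same n due to the stronger nuclear charge.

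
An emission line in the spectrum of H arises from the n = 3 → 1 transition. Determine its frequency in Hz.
2.92431e+15 Hz

First, find the transition energy:
E_3 = -13.6057 / 3² = -1.5117444 eV
E_1 = -13.6057 / 1² = -13.6057000 eV
|ΔE| = |E_1 - E_3| = 12.0939556 eV

Convert to Joules: E = 12.0939556 eV × (1.602177 × 10⁻¹⁹ J/eV) = 1.9376658e-18 J

Using E = hf:
f = E/h = 1.9376658e-18 J / (6.62607 × 10⁻³⁴ J·s)
f = 2.92431e+15 Hz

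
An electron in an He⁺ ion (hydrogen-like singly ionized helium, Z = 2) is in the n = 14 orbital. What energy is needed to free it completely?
0.27767 eV

The ionization energy is the energy needed to remove the electron completely (n → ∞).

For a hydrogen-like ion with Z = 2, E_n = -13.6057 Z² / n² eV.

At n = 14: E_14 = -13.6057 × 2² / 14² = -0.27766735 eV
At n = ∞: E_∞ = 0 eV

Ionization energy = E_∞ - E_14 = 0 - (-0.27766735) = 0.27766735 eV
Ionization energy ≈ 0.27767 eV

This is also called the binding energy of the electron in state n = 14.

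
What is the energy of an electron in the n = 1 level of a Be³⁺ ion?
-217.6912 eV

For hydrogen-like ions, the energy levels scale with Z²:
E_n = -13.6057 Z² / n² eV

For Be³⁺ (Z = 4) at n = 1:
E_1 = -13.6057 × 4² / 1²
E_1 = -13.6057 × 16 / 1
E_1 = -217.6912 / 1
E_1 = -217.6912 eV

The energy is 16 times more negative than hydrogen at the same n due to the stronger nuclear charge.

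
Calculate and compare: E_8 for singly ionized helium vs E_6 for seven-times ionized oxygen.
O⁷⁺ at n = 6 (E = -24.188 eV)

Using E_n = -13.6057 Z² / n² eV:

He⁺ (Z = 2) at n = 8:
E = -13.6057 × 2² / 8² = -13.6057 × 4 / 64 = -0.850356 eV

O⁷⁺ (Z = 8) at n = 6:
E = -13.6057 × 8² / 6² = -13.6057 × 64 / 36 = -24.187911 eV

Since -24.187911 eV < -0.850356 eV,
O⁷⁺ at n = 6 is more tightly bound (requires more energy to ionize).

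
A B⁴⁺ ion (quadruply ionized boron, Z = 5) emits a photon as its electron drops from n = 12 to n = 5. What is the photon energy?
11.24 eV

The energy levels are E_n = -13.6057 Z² eV / n².

Energy at n = 12: E_12 = -13.6057 × 5² / 12² = -2.36210 eV
Energy at n = 5: E_5 = -13.6057 × 5² / 5² = -13.60570 eV

For emission (electron falling to lower state), the photon energy is:
E_photon = E_12 - E_5 = |-2.36210 - (-13.60570)|
E_photon = 11.24 eV

This energy is carried away by the emitted photon.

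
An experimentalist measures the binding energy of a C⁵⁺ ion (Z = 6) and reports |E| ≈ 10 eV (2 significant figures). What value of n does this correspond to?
n = 7

The exact energy levels follow E_n = -13.6057 Z² / n² eV with Z = 6.

The measured value (-10 eV) is reported to only 2 significant figures, so we must test candidate n values and see which one matches to that precision.

Candidate energies:
  n = 5:  E = -13.6057 × 6² / 5² = -19.59221 eV
  n = 6:  E = -13.6057 × 6² / 6² = -13.60570 eV
  n = 7:  E = -13.6057 × 6² / 7² = -9.99602 eV  ← matches
  n = 8:  E = -13.6057 × 6² / 8² = -7.65321 eV
  n = 9:  E = -13.6057 × 6² / 9² = -6.04698 eV

Checking against the measurement of -10 eV (2 sig figs), only n = 7 agrees:
E_7 = -9.99602 eV, which rounds to -10 eV ✓

Therefore n = 7.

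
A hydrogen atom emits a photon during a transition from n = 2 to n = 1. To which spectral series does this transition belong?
Lyman series

The spectral series in hydrogen are named based on the final (lower) energy level:
- Lyman series: n_final = 1 (ultraviolet)
- Balmer series: n_final = 2 (visible/near-UV)
- Paschen series: n_final = 3 (infrared)
- Brackett series: n_final = 4 (infrared)
- Pfund series: n_final = 5 (far infrared)

Since this transition ends at n = 1, it belongs to the Lyman series.

For reference, this 2 → 1 line has photon energy
ΔE = 13.6057 eV × (1/1² - 1/2²) = 10.20428 eV,
corresponding to wavelength λ = hc/ΔE = 1239.84 eV·nm / 10.20428 eV = 121.50 nm in the ultraviolet region.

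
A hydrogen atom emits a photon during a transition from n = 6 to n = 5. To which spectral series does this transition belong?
Pfund series

The spectral series in hydrogen are named based on the final (lower) energy level:
- Lyman series: n_final = 1 (ultraviolet)
- Balmer series: n_final = 2 (visible/near-UV)
- Paschen series: n_final = 3 (infrared)
- Brackett series: n_final = 4 (infrared)
- Pfund series: n_final = 5 (far infrared)

Since this transition ends at n = 5, it belongs to the Pfund series.

For reference, this 6 → 5 line has photon energy
ΔE = 13.6057 eV × (1/5² - 1/6²) = 0.1662918889 eV,
corresponding to wavelength λ = hc/ΔE = 1239.84 eV·nm / 0.1662918889 eV = 7455.8056 nm in the far infrared region.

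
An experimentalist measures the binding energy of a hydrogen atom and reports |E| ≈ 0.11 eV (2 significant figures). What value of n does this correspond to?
n = 11

The exact energy levels follow E_n = -13.6057 eV / n².

The measured value (-0.11 eV) is reported to only 2 significant figures, so we must test candidate n values and see which one matches to that precision.

Candidate energies:
  n = 9:  E = -13.6057/9² = -0.16797 eV
  n = 10:  E = -13.6057/10² = -0.13606 eV
  n = 11:  E = -13.6057/11² = -0.11244 eV  ← matches
  n = 12:  E = -13.6057/12² = -0.09448 eV
  n = 13:  E = -13.6057/13² = -0.08051 eV

Checking against the measurement of -0.11 eV (2 sig figs), only n = 11 agrees:
E_11 = -0.11244 eV, which rounds to -0.11 eV ✓

Therefore n = 11.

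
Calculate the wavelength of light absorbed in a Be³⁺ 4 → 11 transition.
105.0125 nm

First, find the transition energy using E_n = -13.6057 Z² / n² eV:
E_4 = -13.6057 × 4² / 4² = -13.6057000 eV
E_11 = -13.6057 × 4² / 11² = -1.7991008 eV

Photon energy: |ΔE| = |E_11 - E_4| = 11.8065992 eV

Convert to wavelength using E = hc/λ with hc = 1239.84 eV·nm:
λ = hc/E = 1239.84 eV·nm / 11.8065992 eV
λ = 105.0125 nm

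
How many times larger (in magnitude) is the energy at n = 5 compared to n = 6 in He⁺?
1.4400

Using E_n = -13.6057 Z² / n² eV with Z = 2:

E_5 = -13.6057 × 2² / 5² = -54.4228 / 25 = -2.1769120000 eV
E_6 = -13.6057 × 2² / 6² = -54.4228 / 36 = -1.5117444444 eV

The ratio is:
E_5/E_6 = (-2.1769120000) / (-1.5117444444)
E_5/E_6 = (-54.4228/25) / (-54.4228/36)
E_5/E_6 = 36/25
E_5/E_6 = 1.4400
(Note: the Z² factors cancel in the ratio.)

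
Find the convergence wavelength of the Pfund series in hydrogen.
2278.16283 nm

The series limit corresponds to the transition from n = ∞ to n = 5.
This is the highest energy (shortest wavelength) transition in the Pfund series.

E_∞ = 0 eV
E_5 = -13.6057 / 5² = -0.54422800000 eV

Energy at series limit:
ΔE = E_∞ - E_5 = 0 - (-0.54422800000) = 0.54422800000 eV
λ = hc/E = 1239.84 eV·nm / 0.54422800000 eV = 2278.16283 nm

This energy equals the ionization energy from the n = 5 state of hydrogen.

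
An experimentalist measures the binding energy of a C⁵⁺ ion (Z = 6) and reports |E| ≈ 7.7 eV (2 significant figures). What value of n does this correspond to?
n = 8

The exact energy levels follow E_n = -13.6057 Z² / n² eV with Z = 6.

The measured value (-7.7 eV) is reported to only 2 significant figures, so we must test candidate n values and see which one matches to that precision.

Candidate energies:
  n = 6:  E = -13.6057 × 6² / 6² = -13.60570 eV
  n = 7:  E = -13.6057 × 6² / 7² = -9.99602 eV
  n = 8:  E = -13.6057 × 6² / 8² = -7.65321 eV  ← matches
  n = 9:  E = -13.6057 × 6² / 9² = -6.04698 eV
  n = 10:  E = -13.6057 × 6² / 10² = -4.89805 eV

Checking against the measurement of -7.7 eV (2 sig figs), only n = 8 agrees:
E_8 = -7.65321 eV, which rounds to -7.7 eV ✓

Therefore n = 8.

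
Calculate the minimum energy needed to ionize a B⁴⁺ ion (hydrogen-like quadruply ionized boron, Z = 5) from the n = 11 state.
2.811095 eV

The ionization energy is the energy needed to remove the electron completely (n → ∞).

For a hydrogen-like ion with Z = 5, E_n = -13.6057 Z² / n² eV.

At n = 11: E_11 = -13.6057 × 5² / 11² = -2.811095041 eV
At n = ∞: E_∞ = 0 eV

Ionization energy = E_∞ - E_11 = 0 - (-2.811095041) = 2.811095041 eV
Ionization energy ≈ 2.811095 eV

This is also called the binding energy of the electron in state n = 11.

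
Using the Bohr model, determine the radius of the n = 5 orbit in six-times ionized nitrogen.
0.1890 nm (or 1.8899 Å)

The Bohr radius formula is:
r_n = n² a₀ / Z

where a₀ = 0.0529177 nm is the Bohr radius.

For N⁶⁺ (Z = 7) at n = 5:
r_5 = 5² × 0.0529177 nm / 7
r_5 = 25 × 0.0529177 nm / 7
r_5 = 1.32294 nm / 7
r_5 = 0.1890 nm

The electron orbits at approximately 0.1890 nm from the nucleus.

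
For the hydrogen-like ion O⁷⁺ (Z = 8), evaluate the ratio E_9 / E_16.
3.1605

Using E_n = -13.6057 Z² / n² eV with Z = 8:

E_9 = -13.6057 × 8² / 9² = -870.7648 / 81 = -10.7501827160 eV
E_16 = -13.6057 × 8² / 16² = -870.7648 / 256 = -3.4014250000 eV

The ratio is:
E_9/E_16 = (-10.7501827160) / (-3.4014250000)
E_9/E_16 = (-870.7648/81) / (-870.7648/256)
E_9/E_16 = 256/81
E_9/E_16 = 3.1605
(Note: the Z² factors cancel in the ratio.)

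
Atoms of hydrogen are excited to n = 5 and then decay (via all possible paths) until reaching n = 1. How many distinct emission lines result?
10

The electron can occupy levels n = 1, 2, ..., 5 during de-excitation — that is m = 5 - 1 + 1 = 5 distinct levels.

The number of distinct spectral lines equals the number of ways to choose 2 of these m levels (each pair gives one possible emission transition):

Number of lines = m(m-1)/2 = 5×4/2 = 10

These correspond to all possible transitions between the 5 levels:
5 → 4, 5 → 3, 5 → 2, 5 → 1, 4 → 3, 4 → 2, 4 → 1, 3 → 2...

Each transition produces a photon with a unique energy (and thus wavelength). This count does not depend on Z.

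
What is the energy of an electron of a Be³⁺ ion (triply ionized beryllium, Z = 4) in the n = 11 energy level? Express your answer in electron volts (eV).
-1.799101 eV

The energy levels of a hydrogen-like atom are given by:
E_n = -13.6057 Z² / n² eV  (with Z = 4 for Be³⁺)

For n = 11:
E_11 = -13.6057 × 4² / 11²
E_11 = -13.6057 × 16 / 121
E_11 = -1.799101 eV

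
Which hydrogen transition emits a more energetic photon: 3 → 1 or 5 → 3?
3 → 1

Calculate the energy for each transition:

Transition 3 → 1:
ΔE₁ = |E_1 - E_3| = |-13.6057/1² - (-13.6057/3²)|
ΔE₁ = |-13.60570000000 - (-1.51174444444)| = 12.09395556 eV

Transition 5 → 3:
ΔE₂ = |E_3 - E_5| = |-13.6057/3² - (-13.6057/5²)|
ΔE₂ = |-1.51174444444 - (-0.54422800000)| = 0.96751644 eV

Since 12.09395556 eV > 0.96751644 eV, the transition 3 → 1 emits the more energetic photon.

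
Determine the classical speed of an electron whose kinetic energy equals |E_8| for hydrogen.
2.73462e+05 m/s (or 0.091217% of c)

The binding energy at n = 8 for hydrogen is:
E_8 = -13.6057/8² = -0.212589063 eV
|E_8| = 0.212589063 eV

Convert to Joules:
KE = 0.212589063 eV × (1.602177 × 10⁻¹⁹ J/eV) = 3.4060531e-20 J

Using KE = ½mv²:
v = √(2·KE/m_e)
v = √(2 × 3.4060531e-20 J / 9.10938 × 10⁻³¹ kg)
v = 2.73462e+05 m/s

This is approximately 0.091217% the speed of light.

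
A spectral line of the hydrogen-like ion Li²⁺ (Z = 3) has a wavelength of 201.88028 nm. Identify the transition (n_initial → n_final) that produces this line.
n = 9 → n = 4

First, find the photon energy from the wavelength (hc = 1239.84 eV·nm):
E = hc/λ = 1239.84 eV·nm / 201.88028 nm = 6.1414617 eV

The energy levels of Li²⁺ satisfy E_n = -13.6057 × 3² / n² eV, so an emission n_i → n_f releases
ΔE = 13.6057 × 3² × (1/n_f² − 1/n_i²) eV.

Setting ΔE equal to the photon energy:
1/n_f² − 1/n_i² = 6.1414617 / (13.6057 × 3²) = 0.050154320

Since 1/n_i² must be positive, we need 1/n_f² > 0.050154320, i.e. n_f ≤ 4. For each allowed n_f, solve n_i = (1/n_f² − 0.050154320)^(−1/2) and check whether it is a whole number:
  n_f = 1: 1/n_i² = 1.000000000 − 0.050154320 = 0.949845680 → n_i = 1.026  (not an integer) ✗
  n_f = 2: 1/n_i² = 0.250000000 − 0.050154320 = 0.199845680 → n_i = 2.237  (not an integer) ✗
  n_f = 3: 1/n_i² = 0.111111111 − 0.050154320 = 0.060956791 → n_i = 4.050  (not an integer) ✗
  n_f = 4: 1/n_i² = 0.062500000 − 0.050154320 = 0.012345680 → n_i = 9.000  → integer, n_i = 9 ✓

Only n_f = 4 gives an integer upper level, n_i = 9.

The transition is from n = 9 to n = 4 (emission).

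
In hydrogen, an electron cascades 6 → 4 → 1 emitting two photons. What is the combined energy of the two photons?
13.23 eV

The energy levels of hydrogen are E_n = -13.6057 / n² eV.

First transition (6 → 4):
ΔE₁ = |E_4 - E_6|
ΔE₁ = |-0.85035625 - (-0.37793611)| = 0.47242 eV

Second transition (4 → 1):
ΔE₂ = |E_1 - E_4|
ΔE₂ = |-13.60570000 - (-0.85035625)| = 12.75534 eV

Total energy released:
E_total = ΔE₁ + ΔE₂ = 0.47242 + 12.75534 = 13.23 eV

Note: This equals the direct transition 6 → 1: 13.23 eV ✓
Energy is conserved regardless of the path taken.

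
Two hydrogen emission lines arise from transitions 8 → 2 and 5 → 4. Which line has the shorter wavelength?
8 → 2

Calculate the energy for each transition:

Transition 8 → 2:
ΔE₁ = |E_2 - E_8| = |-13.6057/2² - (-13.6057/8²)|
ΔE₁ = |-3.401425000 - (-0.212589063)| = 3.188836 eV

Transition 5 → 4:
ΔE₂ = |E_4 - E_5| = |-13.6057/4² - (-13.6057/5²)|
ΔE₂ = |-0.850356250 - (-0.544228000)| = 0.306128 eV

Since 3.188836 eV > 0.306128 eV, the transition 8 → 2 emits the more energetic photon.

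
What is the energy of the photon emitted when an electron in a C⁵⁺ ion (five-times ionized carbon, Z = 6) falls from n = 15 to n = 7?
7.81911 eV

The energy levels are E_n = -13.6057 Z² eV / n².

Energy at n = 15: E_15 = -13.6057 × 6² / 15² = -2.17691200 eV
Energy at n = 7: E_7 = -13.6057 × 6² / 7² = -9.99602449 eV

For emission (electron falling to lower state), the photon energy is:
E_photon = E_15 - E_7 = |-2.17691200 - (-9.99602449)|
E_photon = 7.81911 eV

This energy is carried away by the emitted photon.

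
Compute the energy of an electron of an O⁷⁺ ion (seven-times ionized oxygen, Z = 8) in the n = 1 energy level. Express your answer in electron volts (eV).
-870.764800 eV

The energy levels of a hydrogen-like atom are given by:
E_n = -13.6057 Z² / n² eV  (with Z = 8 for O⁷⁺)

For n = 1:
E_1 = -13.6057 × 8² / 1²
E_1 = -13.6057 × 64 / 1
E_1 = -870.764800 eV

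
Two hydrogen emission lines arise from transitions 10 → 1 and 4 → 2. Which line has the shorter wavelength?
10 → 1

Calculate the energy for each transition:

Transition 10 → 1:
ΔE₁ = |E_1 - E_10| = |-13.6057/1² - (-13.6057/10²)|
ΔE₁ = |-13.60570000 - (-0.13605700)| = 13.46964 eV

Transition 4 → 2:
ΔE₂ = |E_2 - E_4| = |-13.6057/2² - (-13.6057/4²)|
ΔE₂ = |-3.40142500 - (-0.85035625)| = 2.55107 eV

Since 13.46964 eV > 2.55107 eV, the transition 10 → 1 emits the more energetic photon.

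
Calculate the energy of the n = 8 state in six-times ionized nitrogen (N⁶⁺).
-10.416864 eV

For hydrogen-like ions, the energy levels scale with Z²:
E_n = -13.6057 Z² / n² eV

For N⁶⁺ (Z = 7) at n = 8:
E_8 = -13.6057 × 7² / 8²
E_8 = -13.6057 × 49 / 64
E_8 = -666.6793 / 64
E_8 = -10.416864 eV

The energy is 49 times more negative than hydrogen at the same n due to the stronger nuclear charge.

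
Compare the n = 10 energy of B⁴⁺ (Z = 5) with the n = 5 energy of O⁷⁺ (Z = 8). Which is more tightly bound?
O⁷⁺ at n = 5 (E = -34.83059 eV)

Using E_n = -13.6057 Z² / n² eV:

B⁴⁺ (Z = 5) at n = 10:
E = -13.6057 × 5² / 10² = -13.6057 × 25 / 100 = -3.40142500 eV

O⁷⁺ (Z = 8) at n = 5:
E = -13.6057 × 8² / 5² = -13.6057 × 64 / 25 = -34.83059200 eV

Since -34.83059200 eV < -3.40142500 eV,
O⁷⁺ at n = 5 is more tightly bound (requires more energy to ionize).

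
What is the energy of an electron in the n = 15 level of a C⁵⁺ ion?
-2.18 eV

For hydrogen-like ions, the energy levels scale with Z²:
E_n = -13.6057 Z² / n² eV

For C⁵⁺ (Z = 6) at n = 15:
E_15 = -13.6057 × 6² / 15²
E_15 = -13.6057 × 36 / 225
E_15 = -489.8052 / 225
E_15 = -2.18 eV

The energy is 36 times more negative than hydrogen at the same n due to the stronger nuclear charge.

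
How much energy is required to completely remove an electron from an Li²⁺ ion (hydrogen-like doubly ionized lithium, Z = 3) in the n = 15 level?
0.544 eV

The ionization energy is the energy needed to remove the electron completely (n → ∞).

For a hydrogen-like ion with Z = 3, E_n = -13.6057 Z² / n² eV.

At n = 15: E_15 = -13.6057 × 3² / 15² = -0.544228 eV
At n = ∞: E_∞ = 0 eV

Ionization energy = E_∞ - E_15 = 0 - (-0.544228) = 0.544228 eV
Ionization energy ≈ 0.544 eV

This is also called the binding energy of the electron in state n = 15.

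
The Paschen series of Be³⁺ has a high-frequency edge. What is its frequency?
5.849e+15 Hz

The series limit corresponds to the transition from n = ∞ to n = 3.
This is the highest energy (shortest wavelength) transition in the Paschen series.

E_∞ = 0 eV
E_3 = -13.6057 × 4² / 3² = -24.187911 eV

Energy at series limit:
ΔE = E_∞ - E_3 = 0 - (-24.187911) = 24.187911 eV
E = 24.187911 eV × (1.602177 × 10⁻¹⁹ J/eV) = 3.87533e-18 J
f = E/h = 3.87533e-18 J / (6.62607 × 10⁻³⁴ J·s) = 5.849e+15 Hz

This energy equals the ionization energy from the n = 3 state of Be³⁺.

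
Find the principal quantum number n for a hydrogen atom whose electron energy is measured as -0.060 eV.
n = 15

The exact energy levels follow E_n = -13.6057 eV / n².

The measured value (-0.060 eV) is reported to only 2 significant figures, so we must test candidate n values and see which one matches to that precision.

Candidate energies:
  n = 13:  E = -13.6057/13² = -0.08051 eV
  n = 14:  E = -13.6057/14² = -0.06942 eV
  n = 15:  E = -13.6057/15² = -0.06047 eV  ← matches
  n = 16:  E = -13.6057/16² = -0.05315 eV
  n = 17:  E = -13.6057/17² = -0.04708 eV

Checking against the measurement of -0.060 eV (2 sig figs), only n = 15 agrees:
E_15 = -0.06047 eV, which rounds to -0.060 eV ✓

Therefore n = 15.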